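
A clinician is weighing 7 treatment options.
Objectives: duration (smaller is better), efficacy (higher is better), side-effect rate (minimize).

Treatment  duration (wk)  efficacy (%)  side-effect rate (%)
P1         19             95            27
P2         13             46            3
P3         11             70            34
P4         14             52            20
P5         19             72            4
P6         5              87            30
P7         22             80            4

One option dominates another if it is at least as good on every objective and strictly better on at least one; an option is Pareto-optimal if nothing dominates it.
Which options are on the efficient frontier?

P1: not dominated (best efficacy).
P2: not dominated (best side-effect rate).
P3: dominated by P6 (duration 5≤11, efficacy 87≥70, side-effect rate 30≤34).
P4: not dominated.
P5: not dominated.
P6: not dominated (best duration).
P7: not dominated.

P1, P2, P4, P5, P6, P7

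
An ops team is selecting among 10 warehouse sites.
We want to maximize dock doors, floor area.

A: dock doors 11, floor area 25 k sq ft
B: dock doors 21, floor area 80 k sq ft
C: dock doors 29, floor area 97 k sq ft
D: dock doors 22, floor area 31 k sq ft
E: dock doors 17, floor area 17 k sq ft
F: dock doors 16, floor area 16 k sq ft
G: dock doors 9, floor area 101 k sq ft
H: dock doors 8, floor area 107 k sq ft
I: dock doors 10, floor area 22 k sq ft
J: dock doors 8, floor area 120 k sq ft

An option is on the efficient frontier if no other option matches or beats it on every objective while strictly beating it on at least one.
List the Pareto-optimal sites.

A: dominated by B (dock doors 21≥11, floor area 80≥25).
B: dominated by C (dock doors 29≥21, floor area 97≥80).
C: not dominated (best dock doors).
D: dominated by C (dock doors 29≥22, floor area 97≥31).
E: dominated by B (dock doors 21≥17, floor area 80≥17).
F: dominated by B (dock doors 21≥16, floor area 80≥16).
G: not dominated.
H: dominated by J (dock doors 8≥8, floor area 120≥107).
I: dominated by A (dock doors 11≥10, floor area 25≥22).
J: not dominated (best floor area).

C, G, J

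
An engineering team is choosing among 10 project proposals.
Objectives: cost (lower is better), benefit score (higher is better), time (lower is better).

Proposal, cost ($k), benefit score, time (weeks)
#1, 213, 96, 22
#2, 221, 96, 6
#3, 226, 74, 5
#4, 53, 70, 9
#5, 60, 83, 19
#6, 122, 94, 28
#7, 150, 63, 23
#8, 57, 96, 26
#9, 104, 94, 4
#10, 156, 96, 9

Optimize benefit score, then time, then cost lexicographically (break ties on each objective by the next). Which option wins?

#2

First maximize benefit score: best is 96, kept {#1, #2, #8, #10}.
Then minimize time: best is 6, kept {#2}.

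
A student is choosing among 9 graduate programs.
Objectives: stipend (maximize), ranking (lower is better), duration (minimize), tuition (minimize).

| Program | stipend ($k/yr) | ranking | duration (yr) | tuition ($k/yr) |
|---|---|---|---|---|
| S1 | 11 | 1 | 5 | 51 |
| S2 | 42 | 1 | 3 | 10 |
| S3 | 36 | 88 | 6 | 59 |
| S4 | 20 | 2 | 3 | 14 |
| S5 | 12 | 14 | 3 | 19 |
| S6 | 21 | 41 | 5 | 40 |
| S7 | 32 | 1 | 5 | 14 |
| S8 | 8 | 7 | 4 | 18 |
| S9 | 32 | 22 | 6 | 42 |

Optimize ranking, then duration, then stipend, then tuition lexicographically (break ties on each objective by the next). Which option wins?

First minimize ranking: best is 1, kept {S1, S2, S7}.
Then minimize duration: best is 3, kept {S2}.

S2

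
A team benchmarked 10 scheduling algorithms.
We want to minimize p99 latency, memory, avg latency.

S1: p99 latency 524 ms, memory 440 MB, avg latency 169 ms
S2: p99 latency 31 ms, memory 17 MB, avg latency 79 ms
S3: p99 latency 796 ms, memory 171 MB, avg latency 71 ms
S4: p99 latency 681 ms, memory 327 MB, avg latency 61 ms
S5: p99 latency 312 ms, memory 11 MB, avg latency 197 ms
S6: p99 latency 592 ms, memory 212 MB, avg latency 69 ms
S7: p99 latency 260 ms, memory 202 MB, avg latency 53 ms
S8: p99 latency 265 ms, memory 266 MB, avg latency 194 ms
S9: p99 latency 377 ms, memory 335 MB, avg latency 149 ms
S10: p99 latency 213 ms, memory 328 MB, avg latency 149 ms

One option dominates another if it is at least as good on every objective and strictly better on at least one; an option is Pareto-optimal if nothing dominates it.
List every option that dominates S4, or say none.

S7: p99 latency 260≤681, memory 202≤327, avg latency 53≤61 — dominates S4.
Others (S1, S2, S3, S5, S6, S8, S9, S10) are each worse than S4 on at least one objective.

S7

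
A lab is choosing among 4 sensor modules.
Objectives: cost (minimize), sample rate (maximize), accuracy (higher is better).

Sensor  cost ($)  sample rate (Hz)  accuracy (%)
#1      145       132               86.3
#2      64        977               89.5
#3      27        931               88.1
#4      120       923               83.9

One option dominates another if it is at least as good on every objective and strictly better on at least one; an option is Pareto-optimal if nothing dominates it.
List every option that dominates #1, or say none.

#2, #3

#2: cost 64≤145, sample rate 977≥132, accuracy 89.5≥86.3 — dominates #1.
#3: cost 27≤145, sample rate 931≥132, accuracy 88.1≥86.3 — dominates #1.
Others (#4) are each worse than #1 on at least one objective.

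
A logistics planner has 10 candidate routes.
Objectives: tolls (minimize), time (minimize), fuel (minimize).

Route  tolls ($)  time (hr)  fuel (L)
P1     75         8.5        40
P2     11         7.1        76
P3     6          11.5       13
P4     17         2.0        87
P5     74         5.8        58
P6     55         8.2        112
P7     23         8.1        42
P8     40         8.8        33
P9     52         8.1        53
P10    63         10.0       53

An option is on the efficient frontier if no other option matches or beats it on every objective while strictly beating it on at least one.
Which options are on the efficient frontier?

P1: not dominated.
P2: not dominated.
P3: not dominated (best tolls).
P4: not dominated (best time).
P5: not dominated.
P6: dominated by P2 (tolls 11≤55, time 7.1≤8.2, fuel 76≤112).
P7: not dominated.
P8: not dominated.
P9: dominated by P7 (tolls 23≤52, time 8.1≤8.1, fuel 42≤53).
P10: dominated by P7 (tolls 23≤63, time 8.1≤10.0, fuel 42≤53).

P1, P2, P3, P4, P5, P7, P8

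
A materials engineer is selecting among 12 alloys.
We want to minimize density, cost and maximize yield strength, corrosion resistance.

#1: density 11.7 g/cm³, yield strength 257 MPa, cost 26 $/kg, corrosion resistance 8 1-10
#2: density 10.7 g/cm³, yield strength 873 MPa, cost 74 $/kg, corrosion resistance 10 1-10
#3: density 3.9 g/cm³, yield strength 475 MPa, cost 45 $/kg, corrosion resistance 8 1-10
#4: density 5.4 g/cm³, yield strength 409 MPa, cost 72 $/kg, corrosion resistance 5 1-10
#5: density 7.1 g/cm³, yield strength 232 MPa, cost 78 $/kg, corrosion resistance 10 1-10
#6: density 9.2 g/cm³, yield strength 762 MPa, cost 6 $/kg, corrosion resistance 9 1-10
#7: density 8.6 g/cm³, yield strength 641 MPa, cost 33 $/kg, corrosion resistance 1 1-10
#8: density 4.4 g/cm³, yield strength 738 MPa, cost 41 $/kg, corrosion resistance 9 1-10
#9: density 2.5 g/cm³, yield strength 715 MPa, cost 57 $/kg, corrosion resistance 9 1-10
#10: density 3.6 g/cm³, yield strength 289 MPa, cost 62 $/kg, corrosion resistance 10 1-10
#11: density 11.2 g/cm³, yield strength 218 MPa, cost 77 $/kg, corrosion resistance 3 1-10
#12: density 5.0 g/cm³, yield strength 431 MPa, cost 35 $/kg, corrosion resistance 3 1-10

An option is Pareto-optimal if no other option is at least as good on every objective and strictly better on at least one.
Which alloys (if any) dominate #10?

none

#1: worse on density (11.7 vs 3.6).
#2: worse on density (10.7 vs 3.6).
#3: worse on density (3.9 vs 3.6).
#4: worse on density (5.4 vs 3.6).
#5: worse on density (7.1 vs 3.6).
#6: worse on density (9.2 vs 3.6).
#7: worse on density (8.6 vs 3.6).
#8: worse on density (4.4 vs 3.6).
#9: worse on corrosion resistance (9 vs 10).
#11: worse on density (11.2 vs 3.6).
#12: worse on density (5.0 vs 3.6).
No option dominates #10.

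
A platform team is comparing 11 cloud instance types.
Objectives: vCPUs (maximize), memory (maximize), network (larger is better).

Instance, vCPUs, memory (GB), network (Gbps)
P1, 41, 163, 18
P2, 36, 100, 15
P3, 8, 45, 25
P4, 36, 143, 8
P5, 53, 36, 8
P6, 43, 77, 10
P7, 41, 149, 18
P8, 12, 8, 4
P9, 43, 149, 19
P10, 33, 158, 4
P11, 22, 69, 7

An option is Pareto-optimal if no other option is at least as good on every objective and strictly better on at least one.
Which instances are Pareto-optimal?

P1: not dominated (best memory).
P2: dominated by P1 (vCPUs 41≥36, memory 163≥100, network 18≥15).
P3: not dominated (best network).
P4: dominated by P1 (vCPUs 41≥36, memory 163≥143, network 18≥8).
P5: not dominated (best vCPUs).
P6: dominated by P9 (vCPUs 43≥43, memory 149≥77, network 19≥10).
P7: dominated by P1 (vCPUs 41≥41, memory 163≥149, network 18≥18).
P8: dominated by P1 (vCPUs 41≥12, memory 163≥8, network 18≥4).
P9: not dominated.
P10: dominated by P1 (vCPUs 41≥33, memory 163≥158, network 18≥4).
P11: dominated by P1 (vCPUs 41≥22, memory 163≥69, network 18≥7).

P1, P3, P5, P9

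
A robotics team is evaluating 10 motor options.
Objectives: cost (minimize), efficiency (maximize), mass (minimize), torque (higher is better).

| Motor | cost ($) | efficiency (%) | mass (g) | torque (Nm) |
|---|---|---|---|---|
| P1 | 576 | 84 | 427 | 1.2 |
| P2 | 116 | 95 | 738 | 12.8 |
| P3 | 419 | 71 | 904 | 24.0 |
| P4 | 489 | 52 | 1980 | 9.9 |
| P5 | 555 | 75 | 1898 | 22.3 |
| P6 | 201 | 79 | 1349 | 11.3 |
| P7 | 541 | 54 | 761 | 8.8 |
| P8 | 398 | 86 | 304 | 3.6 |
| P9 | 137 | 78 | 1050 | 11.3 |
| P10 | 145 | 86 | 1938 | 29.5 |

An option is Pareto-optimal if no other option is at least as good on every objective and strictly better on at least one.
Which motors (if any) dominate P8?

none

P1: worse on cost (576 vs 398).
P2: worse on mass (738 vs 304).
P3: worse on cost (419 vs 398).
P4: worse on cost (489 vs 398).
P5: worse on cost (555 vs 398).
P6: worse on efficiency (79 vs 86).
P7: worse on cost (541 vs 398).
P9: worse on efficiency (78 vs 86).
P10: worse on mass (1938 vs 304).
No option dominates P8.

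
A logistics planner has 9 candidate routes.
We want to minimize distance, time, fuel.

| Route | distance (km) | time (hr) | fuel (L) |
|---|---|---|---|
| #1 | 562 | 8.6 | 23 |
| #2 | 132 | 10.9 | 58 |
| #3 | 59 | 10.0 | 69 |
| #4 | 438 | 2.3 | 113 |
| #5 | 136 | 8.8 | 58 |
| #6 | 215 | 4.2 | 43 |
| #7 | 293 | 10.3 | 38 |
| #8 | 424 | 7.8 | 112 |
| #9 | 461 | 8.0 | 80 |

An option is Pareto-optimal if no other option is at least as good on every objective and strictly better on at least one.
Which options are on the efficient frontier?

#1: not dominated (best fuel).
#2: not dominated.
#3: not dominated (best distance).
#4: not dominated (best time).
#5: not dominated.
#6: not dominated.
#7: not dominated.
#8: dominated by #6 (distance 215≤424, time 4.2≤7.8, fuel 43≤112).
#9: dominated by #6 (distance 215≤461, time 4.2≤8.0, fuel 43≤80).

#1, #2, #3, #4, #5, #6, #7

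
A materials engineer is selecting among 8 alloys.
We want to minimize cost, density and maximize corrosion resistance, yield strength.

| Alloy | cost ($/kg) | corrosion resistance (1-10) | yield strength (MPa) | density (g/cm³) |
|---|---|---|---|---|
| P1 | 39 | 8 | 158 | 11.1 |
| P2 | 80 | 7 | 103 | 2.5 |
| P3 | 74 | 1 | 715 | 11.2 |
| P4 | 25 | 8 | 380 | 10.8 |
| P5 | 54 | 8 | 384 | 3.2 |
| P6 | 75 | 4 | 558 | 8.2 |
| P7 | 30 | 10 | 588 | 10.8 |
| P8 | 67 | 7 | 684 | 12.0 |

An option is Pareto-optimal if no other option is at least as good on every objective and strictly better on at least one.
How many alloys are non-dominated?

P1: dominated by P4 (cost 25≤39, corrosion resistance 8≥8, yield strength 380≥158, density 10.8≤11.1).
P2: not dominated (best density).
P3: not dominated (best yield strength).
P4: not dominated (best cost).
P5: not dominated.
P6: not dominated.
P7: not dominated (best corrosion resistance).
P8: not dominated.
Pareto-optimal: P2, P3, P4, P5, P6, P7, P8 → 7.

7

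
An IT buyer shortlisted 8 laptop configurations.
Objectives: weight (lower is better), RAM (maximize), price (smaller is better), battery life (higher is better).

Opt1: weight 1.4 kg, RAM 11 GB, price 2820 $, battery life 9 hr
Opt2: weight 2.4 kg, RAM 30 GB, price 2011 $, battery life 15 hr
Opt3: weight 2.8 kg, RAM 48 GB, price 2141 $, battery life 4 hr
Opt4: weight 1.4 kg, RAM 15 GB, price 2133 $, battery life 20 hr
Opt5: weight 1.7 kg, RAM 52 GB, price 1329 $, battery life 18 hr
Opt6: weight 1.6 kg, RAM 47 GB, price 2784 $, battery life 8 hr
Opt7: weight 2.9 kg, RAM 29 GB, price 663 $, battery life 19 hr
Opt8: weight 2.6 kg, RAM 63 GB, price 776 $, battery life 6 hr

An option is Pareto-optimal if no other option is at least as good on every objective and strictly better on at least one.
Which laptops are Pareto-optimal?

Opt4, Opt5, Opt6, Opt7, Opt8

Opt1: dominated by Opt4 (weight 1.4≤1.4, RAM 15≥11, price 2133≤2820, battery life 20≥9).
Opt2: dominated by Opt5 (weight 1.7≤2.4, RAM 52≥30, price 1329≤2011, battery life 18≥15).
Opt3: dominated by Opt5 (weight 1.7≤2.8, RAM 52≥48, price 1329≤2141, battery life 18≥4).
Opt4: not dominated (best battery life).
Opt5: not dominated.
Opt6: not dominated.
Opt7: not dominated (best price).
Opt8: not dominated (best RAM).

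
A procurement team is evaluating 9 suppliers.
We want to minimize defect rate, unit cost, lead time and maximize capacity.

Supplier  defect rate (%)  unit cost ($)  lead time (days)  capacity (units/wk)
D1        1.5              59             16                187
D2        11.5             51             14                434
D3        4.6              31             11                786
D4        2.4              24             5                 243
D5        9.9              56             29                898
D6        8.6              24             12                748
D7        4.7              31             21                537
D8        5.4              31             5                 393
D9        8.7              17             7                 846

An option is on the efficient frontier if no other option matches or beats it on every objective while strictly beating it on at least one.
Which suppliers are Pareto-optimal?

D1, D3, D4, D5, D6, D8, D9

D1: not dominated (best defect rate).
D2: dominated by D3 (defect rate 4.6≤11.5, unit cost 31≤51, lead time 11≤14, capacity 786≥434).
D3: not dominated.
D4: not dominated.
D5: not dominated (best capacity).
D6: not dominated.
D7: dominated by D3 (defect rate 4.6≤4.7, unit cost 31≤31, lead time 11≤21, capacity 786≥537).
D8: not dominated.
D9: not dominated (best unit cost).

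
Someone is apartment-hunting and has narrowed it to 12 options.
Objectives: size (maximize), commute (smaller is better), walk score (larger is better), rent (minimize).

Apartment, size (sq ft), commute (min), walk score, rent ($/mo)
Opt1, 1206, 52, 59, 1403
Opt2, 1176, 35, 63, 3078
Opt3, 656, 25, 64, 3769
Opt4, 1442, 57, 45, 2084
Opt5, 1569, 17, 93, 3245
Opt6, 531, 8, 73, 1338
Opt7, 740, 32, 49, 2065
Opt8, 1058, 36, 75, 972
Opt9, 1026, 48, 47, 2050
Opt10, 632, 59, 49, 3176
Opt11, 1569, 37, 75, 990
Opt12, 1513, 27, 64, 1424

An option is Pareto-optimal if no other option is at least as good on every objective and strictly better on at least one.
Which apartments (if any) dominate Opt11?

none

Opt1: worse on size (1206 vs 1569).
Opt2: worse on size (1176 vs 1569).
Opt3: worse on size (656 vs 1569).
Opt4: worse on size (1442 vs 1569).
Opt5: worse on rent (3245 vs 990).
Opt6: worse on size (531 vs 1569).
Opt7: worse on size (740 vs 1569).
Opt8: worse on size (1058 vs 1569).
Opt9: worse on size (1026 vs 1569).
Opt10: worse on size (632 vs 1569).
Opt12: worse on size (1513 vs 1569).
No option dominates Opt11.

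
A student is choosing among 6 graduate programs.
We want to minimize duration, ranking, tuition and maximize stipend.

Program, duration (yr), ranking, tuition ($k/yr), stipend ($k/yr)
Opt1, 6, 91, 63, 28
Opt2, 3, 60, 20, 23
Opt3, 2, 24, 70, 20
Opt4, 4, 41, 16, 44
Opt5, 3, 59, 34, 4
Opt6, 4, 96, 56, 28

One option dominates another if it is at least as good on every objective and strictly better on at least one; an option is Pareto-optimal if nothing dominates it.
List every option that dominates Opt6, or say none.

Opt4: duration 4≤4, ranking 41≤96, tuition 16≤56, stipend 44≥28 — dominates Opt6.
Others (Opt1, Opt2, Opt3, Opt5) are each worse than Opt6 on at least one objective.

Opt4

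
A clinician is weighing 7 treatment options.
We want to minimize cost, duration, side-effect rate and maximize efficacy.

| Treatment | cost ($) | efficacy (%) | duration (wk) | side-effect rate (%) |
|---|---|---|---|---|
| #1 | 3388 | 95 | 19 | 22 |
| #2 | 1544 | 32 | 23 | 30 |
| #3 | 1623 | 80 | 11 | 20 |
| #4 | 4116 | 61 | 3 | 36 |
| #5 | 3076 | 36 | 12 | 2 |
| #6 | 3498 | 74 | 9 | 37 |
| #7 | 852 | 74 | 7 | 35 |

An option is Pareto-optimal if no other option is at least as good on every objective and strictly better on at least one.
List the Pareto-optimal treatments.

#1, #2, #3, #4, #5, #7

#1: not dominated (best efficacy).
#2: not dominated.
#3: not dominated.
#4: not dominated (best duration).
#5: not dominated (best side-effect rate).
#6: dominated by #7 (cost 852≤3498, efficacy 74≥74, duration 7≤9, side-effect rate 35≤37).
#7: not dominated (best cost).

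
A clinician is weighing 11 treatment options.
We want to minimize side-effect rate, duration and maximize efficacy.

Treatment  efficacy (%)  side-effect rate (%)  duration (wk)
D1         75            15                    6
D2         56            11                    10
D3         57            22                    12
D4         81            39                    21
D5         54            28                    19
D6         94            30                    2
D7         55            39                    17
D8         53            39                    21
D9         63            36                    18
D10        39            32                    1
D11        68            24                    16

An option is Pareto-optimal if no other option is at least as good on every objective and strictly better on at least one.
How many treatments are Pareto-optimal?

4

D1: not dominated.
D2: not dominated (best side-effect rate).
D3: dominated by D1 (efficacy 75≥57, side-effect rate 15≤22, duration 6≤12).
D4: dominated by D6 (efficacy 94≥81, side-effect rate 30≤39, duration 2≤21).
D5: dominated by D1 (efficacy 75≥54, side-effect rate 15≤28, duration 6≤19).
D6: not dominated (best efficacy).
D7: dominated by D1 (efficacy 75≥55, side-effect rate 15≤39, duration 6≤17).
D8: dominated by D1 (efficacy 75≥53, side-effect rate 15≤39, duration 6≤21).
D9: dominated by D1 (efficacy 75≥63, side-effect rate 15≤36, duration 6≤18).
D10: not dominated (best duration).
D11: dominated by D1 (efficacy 75≥68, side-effect rate 15≤24, duration 6≤16).
Pareto-optimal: D1, D2, D6, D10 → 4.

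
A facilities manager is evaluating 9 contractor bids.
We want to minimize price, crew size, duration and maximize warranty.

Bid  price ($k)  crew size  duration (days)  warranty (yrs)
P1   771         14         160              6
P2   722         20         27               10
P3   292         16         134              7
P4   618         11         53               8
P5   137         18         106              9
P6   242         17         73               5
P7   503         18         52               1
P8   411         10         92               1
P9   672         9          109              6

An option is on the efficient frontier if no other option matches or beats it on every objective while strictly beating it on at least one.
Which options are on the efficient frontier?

P1: dominated by P4 (price 618≤771, crew size 11≤14, duration 53≤160, warranty 8≥6).
P2: not dominated (best duration).
P3: not dominated.
P4: not dominated.
P5: not dominated (best price).
P6: not dominated.
P7: not dominated.
P8: not dominated.
P9: not dominated (best crew size).

P2, P3, P4, P5, P6, P7, P8, P9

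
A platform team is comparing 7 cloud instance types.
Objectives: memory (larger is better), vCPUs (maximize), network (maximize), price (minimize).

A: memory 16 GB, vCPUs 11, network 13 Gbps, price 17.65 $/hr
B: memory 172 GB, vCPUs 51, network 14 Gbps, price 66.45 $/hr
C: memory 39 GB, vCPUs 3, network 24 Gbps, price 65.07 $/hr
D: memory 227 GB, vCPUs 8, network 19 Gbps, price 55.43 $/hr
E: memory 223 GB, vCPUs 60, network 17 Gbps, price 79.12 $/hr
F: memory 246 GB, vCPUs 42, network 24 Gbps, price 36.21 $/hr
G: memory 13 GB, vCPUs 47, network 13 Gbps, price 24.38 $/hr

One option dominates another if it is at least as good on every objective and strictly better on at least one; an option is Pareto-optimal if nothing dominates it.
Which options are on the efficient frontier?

A: not dominated (best price).
B: not dominated.
C: dominated by F (memory 246≥39, vCPUs 42≥3, network 24≥24, price 36.21≤65.07).
D: dominated by F (memory 246≥227, vCPUs 42≥8, network 24≥19, price 36.21≤55.43).
E: not dominated (best vCPUs).
F: not dominated (best memory).
G: not dominated.

A, B, E, F, G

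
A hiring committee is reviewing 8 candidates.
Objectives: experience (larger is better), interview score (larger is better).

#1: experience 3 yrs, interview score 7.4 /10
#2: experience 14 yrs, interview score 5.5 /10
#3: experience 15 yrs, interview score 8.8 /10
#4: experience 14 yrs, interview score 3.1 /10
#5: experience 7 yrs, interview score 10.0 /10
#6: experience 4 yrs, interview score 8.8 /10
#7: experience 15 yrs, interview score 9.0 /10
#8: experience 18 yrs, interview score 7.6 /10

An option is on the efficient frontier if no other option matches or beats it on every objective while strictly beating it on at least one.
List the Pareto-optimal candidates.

#5, #7, #8

#1: dominated by #3 (experience 15≥3, interview score 8.8≥7.4).
#2: dominated by #3 (experience 15≥14, interview score 8.8≥5.5).
#3: dominated by #7 (experience 15≥15, interview score 9.0≥8.8).
#4: dominated by #2 (experience 14≥14, interview score 5.5≥3.1).
#5: not dominated (best interview score).
#6: dominated by #3 (experience 15≥4, interview score 8.8≥8.8).
#7: not dominated.
#8: not dominated (best experience).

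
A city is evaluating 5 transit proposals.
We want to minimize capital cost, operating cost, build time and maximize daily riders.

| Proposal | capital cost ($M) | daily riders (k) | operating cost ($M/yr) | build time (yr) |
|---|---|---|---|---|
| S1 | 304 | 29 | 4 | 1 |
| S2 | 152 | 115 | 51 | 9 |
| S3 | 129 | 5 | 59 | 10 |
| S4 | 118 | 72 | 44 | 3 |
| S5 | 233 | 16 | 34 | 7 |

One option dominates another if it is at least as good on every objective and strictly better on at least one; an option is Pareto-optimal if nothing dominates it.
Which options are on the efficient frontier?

S1: not dominated (best operating cost).
S2: not dominated (best daily riders).
S3: dominated by S4 (capital cost 118≤129, daily riders 72≥5, operating cost 44≤59, build time 3≤10).
S4: not dominated (best capital cost).
S5: not dominated.

S1, S2, S4, S5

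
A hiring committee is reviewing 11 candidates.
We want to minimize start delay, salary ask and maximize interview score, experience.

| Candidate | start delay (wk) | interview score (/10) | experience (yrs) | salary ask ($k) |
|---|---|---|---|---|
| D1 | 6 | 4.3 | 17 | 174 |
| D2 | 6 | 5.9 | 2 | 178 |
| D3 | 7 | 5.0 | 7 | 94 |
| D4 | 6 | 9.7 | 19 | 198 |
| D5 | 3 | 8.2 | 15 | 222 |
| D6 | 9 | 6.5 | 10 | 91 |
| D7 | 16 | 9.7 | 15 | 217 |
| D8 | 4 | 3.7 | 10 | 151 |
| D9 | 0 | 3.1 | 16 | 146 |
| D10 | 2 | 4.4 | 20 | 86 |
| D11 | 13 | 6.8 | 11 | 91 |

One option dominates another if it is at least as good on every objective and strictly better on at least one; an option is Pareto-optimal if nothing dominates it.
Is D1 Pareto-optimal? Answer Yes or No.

D10 vs D1: start delay 2≤6, interview score 4.4≥4.3, experience 20≥17, salary ask 86≤174 — D10 is at least as good on every objective and strictly better on at least one, so D10 dominates D1.

No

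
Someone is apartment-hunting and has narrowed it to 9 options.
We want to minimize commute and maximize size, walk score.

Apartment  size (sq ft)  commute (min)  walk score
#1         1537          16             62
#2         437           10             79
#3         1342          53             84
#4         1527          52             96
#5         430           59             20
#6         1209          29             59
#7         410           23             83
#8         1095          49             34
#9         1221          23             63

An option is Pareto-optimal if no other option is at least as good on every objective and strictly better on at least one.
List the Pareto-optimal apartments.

#1: not dominated (best size).
#2: not dominated (best commute).
#3: dominated by #4 (size 1527≥1342, commute 52≤53, walk score 96≥84).
#4: not dominated (best walk score).
#5: dominated by #1 (size 1537≥430, commute 16≤59, walk score 62≥20).
#6: dominated by #1 (size 1537≥1209, commute 16≤29, walk score 62≥59).
#7: not dominated.
#8: dominated by #1 (size 1537≥1095, commute 16≤49, walk score 62≥34).
#9: not dominated.

#1, #2, #4, #7, #9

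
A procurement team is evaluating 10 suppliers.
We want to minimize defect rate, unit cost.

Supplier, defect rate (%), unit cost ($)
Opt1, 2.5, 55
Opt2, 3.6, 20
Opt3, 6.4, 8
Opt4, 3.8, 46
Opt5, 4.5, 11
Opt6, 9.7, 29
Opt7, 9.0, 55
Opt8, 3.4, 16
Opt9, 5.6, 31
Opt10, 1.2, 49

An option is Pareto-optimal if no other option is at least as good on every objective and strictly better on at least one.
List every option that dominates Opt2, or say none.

Opt8

Opt8: defect rate 3.4≤3.6, unit cost 16≤20 — dominates Opt2.
Others (Opt1, Opt3, Opt4, Opt5, Opt6, Opt7, Opt9, Opt10) are each worse than Opt2 on at least one objective.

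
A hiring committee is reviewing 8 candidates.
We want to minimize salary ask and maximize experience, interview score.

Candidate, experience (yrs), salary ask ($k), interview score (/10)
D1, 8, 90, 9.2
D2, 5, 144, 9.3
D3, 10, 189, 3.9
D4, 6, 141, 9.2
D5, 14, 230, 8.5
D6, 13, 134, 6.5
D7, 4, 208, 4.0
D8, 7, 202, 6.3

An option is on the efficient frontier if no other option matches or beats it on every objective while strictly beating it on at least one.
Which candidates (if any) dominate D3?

D6: experience 13≥10, salary ask 134≤189, interview score 6.5≥3.9 — dominates D3.
Others (D1, D2, D4, D5, D7, D8) are each worse than D3 on at least one objective.

D6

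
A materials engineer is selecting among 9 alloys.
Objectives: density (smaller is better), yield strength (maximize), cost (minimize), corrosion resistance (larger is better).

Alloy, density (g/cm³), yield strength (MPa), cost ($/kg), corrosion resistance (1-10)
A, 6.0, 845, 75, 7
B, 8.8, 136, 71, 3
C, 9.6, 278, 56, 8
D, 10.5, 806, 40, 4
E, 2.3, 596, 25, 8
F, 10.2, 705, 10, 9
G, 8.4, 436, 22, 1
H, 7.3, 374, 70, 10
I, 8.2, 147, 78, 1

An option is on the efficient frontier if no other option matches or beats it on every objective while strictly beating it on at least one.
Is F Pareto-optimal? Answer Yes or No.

Yes

A: worse on cost (75 vs 10).
B: worse on yield strength (136 vs 705).
C: worse on yield strength (278 vs 705).
D: worse on density (10.5 vs 10.2).
E: worse on yield strength (596 vs 705).
G: worse on yield strength (436 vs 705).
H: worse on yield strength (374 vs 705).
I: worse on yield strength (147 vs 705).
No option is at least as good as F on every objective and strictly better on one.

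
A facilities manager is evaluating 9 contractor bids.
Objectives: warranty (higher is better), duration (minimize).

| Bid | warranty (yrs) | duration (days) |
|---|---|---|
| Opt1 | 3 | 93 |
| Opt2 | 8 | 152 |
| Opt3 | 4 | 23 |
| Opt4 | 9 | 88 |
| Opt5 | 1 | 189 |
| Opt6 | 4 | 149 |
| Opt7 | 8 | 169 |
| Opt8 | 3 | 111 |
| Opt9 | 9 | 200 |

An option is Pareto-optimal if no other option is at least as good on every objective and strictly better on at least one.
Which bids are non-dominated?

Opt1: dominated by Opt3 (warranty 4≥3, duration 23≤93).
Opt2: dominated by Opt4 (warranty 9≥8, duration 88≤152).
Opt3: not dominated (best duration).
Opt4: not dominated.
Opt5: dominated by Opt1 (warranty 3≥1, duration 93≤189).
Opt6: dominated by Opt3 (warranty 4≥4, duration 23≤149).
Opt7: dominated by Opt2 (warranty 8≥8, duration 152≤169).
Opt8: dominated by Opt1 (warranty 3≥3, duration 93≤111).
Opt9: dominated by Opt4 (warranty 9≥9, duration 88≤200).

Opt3, Opt4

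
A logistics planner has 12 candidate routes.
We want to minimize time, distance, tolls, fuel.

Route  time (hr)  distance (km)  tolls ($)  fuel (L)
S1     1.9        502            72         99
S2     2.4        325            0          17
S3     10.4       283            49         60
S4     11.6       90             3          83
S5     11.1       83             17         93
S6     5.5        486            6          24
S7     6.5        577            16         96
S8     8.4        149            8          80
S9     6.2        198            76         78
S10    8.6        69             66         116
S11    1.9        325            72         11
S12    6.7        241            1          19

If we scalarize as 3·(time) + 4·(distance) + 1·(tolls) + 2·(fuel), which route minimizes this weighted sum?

S4

S1: 3·1.9 + 4·502 + 1·72 + 2·99 = 2283.7
S2: 3·2.4 + 4·325 + 1·0 + 2·17 = 1341.2
S3: 3·10.4 + 4·283 + 1·49 + 2·60 = 1332.2
S4: 3·11.6 + 4·90 + 1·3 + 2·83 = 563.8
S5: 3·11.1 + 4·83 + 1·17 + 2·93 = 568.3
S6: 3·5.5 + 4·486 + 1·6 + 2·24 = 2014.5
S7: 3·6.5 + 4·577 + 1·16 + 2·96 = 2535.5
S8: 3·8.4 + 4·149 + 1·8 + 2·80 = 789.2
S9: 3·6.2 + 4·198 + 1·76 + 2·78 = 1042.6
S10: 3·8.6 + 4·69 + 1·66 + 2·116 = 599.8
S11: 3·1.9 + 4·325 + 1·72 + 2·11 = 1399.7
S12: 3·6.7 + 4·241 + 1·1 + 2·19 = 1023.1
Lowest: S4 at 563.8.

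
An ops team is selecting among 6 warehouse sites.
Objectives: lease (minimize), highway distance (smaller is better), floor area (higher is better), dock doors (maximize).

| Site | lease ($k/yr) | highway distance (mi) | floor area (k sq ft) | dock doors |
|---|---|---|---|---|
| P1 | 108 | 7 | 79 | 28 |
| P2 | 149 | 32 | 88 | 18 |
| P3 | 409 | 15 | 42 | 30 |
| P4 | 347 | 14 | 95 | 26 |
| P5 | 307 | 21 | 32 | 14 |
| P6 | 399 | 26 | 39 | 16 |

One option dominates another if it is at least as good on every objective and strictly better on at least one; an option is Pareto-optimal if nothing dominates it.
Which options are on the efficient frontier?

P1: not dominated (best lease).
P2: not dominated.
P3: not dominated (best dock doors).
P4: not dominated (best floor area).
P5: dominated by P1 (lease 108≤307, highway distance 7≤21, floor area 79≥32, dock doors 28≥14).
P6: dominated by P1 (lease 108≤399, highway distance 7≤26, floor area 79≥39, dock doors 28≥16).

P1, P2, P3, P4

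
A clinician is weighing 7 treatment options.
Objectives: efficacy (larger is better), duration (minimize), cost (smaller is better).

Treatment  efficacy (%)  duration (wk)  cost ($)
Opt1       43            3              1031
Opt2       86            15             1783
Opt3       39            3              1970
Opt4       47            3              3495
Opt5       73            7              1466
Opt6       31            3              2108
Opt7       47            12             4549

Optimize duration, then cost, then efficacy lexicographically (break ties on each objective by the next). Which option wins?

Opt1

First minimize duration: best is 3, kept {Opt1, Opt3, Opt4, Opt6}.
Then minimize cost: best is 1031, kept {Opt1}.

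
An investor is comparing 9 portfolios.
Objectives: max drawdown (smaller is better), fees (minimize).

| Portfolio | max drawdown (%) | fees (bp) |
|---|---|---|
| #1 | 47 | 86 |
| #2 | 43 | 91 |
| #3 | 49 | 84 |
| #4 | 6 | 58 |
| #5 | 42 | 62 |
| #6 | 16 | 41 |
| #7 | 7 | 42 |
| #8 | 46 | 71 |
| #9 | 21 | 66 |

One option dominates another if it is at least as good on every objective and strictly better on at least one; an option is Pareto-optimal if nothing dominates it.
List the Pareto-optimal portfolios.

#1: dominated by #4 (max drawdown 6≤47, fees 58≤86).
#2: dominated by #4 (max drawdown 6≤43, fees 58≤91).
#3: dominated by #4 (max drawdown 6≤49, fees 58≤84).
#4: not dominated (best max drawdown).
#5: dominated by #4 (max drawdown 6≤42, fees 58≤62).
#6: not dominated (best fees).
#7: not dominated.
#8: dominated by #4 (max drawdown 6≤46, fees 58≤71).
#9: dominated by #4 (max drawdown 6≤21, fees 58≤66).

#4, #6, #7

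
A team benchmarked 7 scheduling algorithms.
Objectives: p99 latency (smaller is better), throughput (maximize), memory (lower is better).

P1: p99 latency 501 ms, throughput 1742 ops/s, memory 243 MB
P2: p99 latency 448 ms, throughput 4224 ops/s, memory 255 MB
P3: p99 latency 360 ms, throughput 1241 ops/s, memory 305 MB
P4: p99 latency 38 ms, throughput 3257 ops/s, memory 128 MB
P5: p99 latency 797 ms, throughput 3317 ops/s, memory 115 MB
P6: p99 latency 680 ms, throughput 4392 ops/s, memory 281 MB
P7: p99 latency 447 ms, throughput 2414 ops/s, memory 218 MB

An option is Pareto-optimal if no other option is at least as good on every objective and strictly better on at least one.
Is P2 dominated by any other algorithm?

No

P1: worse on p99 latency (501 vs 448).
P3: worse on throughput (1241 vs 4224).
P4: worse on throughput (3257 vs 4224).
P5: worse on p99 latency (797 vs 448).
P6: worse on p99 latency (680 vs 448).
P7: worse on throughput (2414 vs 4224).
No option is at least as good as P2 on every objective and strictly better on one.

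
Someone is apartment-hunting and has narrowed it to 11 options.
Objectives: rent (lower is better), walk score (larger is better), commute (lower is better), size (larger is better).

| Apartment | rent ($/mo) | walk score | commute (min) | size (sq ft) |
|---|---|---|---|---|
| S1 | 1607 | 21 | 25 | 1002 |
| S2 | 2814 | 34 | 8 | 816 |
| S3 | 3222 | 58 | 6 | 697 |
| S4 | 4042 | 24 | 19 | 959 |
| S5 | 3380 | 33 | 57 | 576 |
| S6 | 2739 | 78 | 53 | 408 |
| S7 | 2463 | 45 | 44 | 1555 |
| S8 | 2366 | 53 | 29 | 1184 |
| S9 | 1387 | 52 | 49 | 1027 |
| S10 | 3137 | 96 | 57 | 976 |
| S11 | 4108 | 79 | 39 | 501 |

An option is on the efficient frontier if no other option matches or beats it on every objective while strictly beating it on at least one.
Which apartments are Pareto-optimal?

S1, S2, S3, S4, S6, S7, S8, S9, S10, S11

S1: not dominated.
S2: not dominated.
S3: not dominated (best commute).
S4: not dominated.
S5: dominated by S2 (rent 2814≤3380, walk score 34≥33, commute 8≤57, size 816≥576).
S6: not dominated.
S7: not dominated (best size).
S8: not dominated.
S9: not dominated (best rent).
S10: not dominated (best walk score).
S11: not dominated.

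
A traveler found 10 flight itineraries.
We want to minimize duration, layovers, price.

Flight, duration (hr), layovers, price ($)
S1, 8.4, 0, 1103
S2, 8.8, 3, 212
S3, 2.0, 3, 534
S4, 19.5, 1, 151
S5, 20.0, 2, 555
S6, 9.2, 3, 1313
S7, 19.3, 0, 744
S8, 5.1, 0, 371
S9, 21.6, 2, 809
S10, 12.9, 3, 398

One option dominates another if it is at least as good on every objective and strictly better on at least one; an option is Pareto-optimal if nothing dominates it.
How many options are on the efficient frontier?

4

S1: dominated by S8 (duration 5.1≤8.4, layovers 0≤0, price 371≤1103).
S2: not dominated.
S3: not dominated (best duration).
S4: not dominated (best price).
S5: dominated by S4 (duration 19.5≤20.0, layovers 1≤2, price 151≤555).
S6: dominated by S1 (duration 8.4≤9.2, layovers 0≤3, price 1103≤1313).
S7: dominated by S8 (duration 5.1≤19.3, layovers 0≤0, price 371≤744).
S8: not dominated.
S9: dominated by S4 (duration 19.5≤21.6, layovers 1≤2, price 151≤809).
S10: dominated by S2 (duration 8.8≤12.9, layovers 3≤3, price 212≤398).
Pareto-optimal: S2, S3, S4, S8 → 4.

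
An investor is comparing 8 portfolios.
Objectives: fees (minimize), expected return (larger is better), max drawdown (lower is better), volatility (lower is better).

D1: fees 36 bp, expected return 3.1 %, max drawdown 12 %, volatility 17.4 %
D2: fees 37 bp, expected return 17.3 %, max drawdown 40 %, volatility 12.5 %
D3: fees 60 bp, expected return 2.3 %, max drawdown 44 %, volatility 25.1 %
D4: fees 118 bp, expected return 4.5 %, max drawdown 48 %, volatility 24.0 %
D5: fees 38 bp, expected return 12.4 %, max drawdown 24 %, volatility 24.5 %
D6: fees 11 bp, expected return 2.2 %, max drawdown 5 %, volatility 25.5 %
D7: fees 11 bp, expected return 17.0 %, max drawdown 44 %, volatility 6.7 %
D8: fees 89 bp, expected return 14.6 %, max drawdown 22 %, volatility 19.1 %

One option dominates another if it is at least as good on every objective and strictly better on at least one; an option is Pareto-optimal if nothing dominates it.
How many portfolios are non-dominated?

6

D1: not dominated.
D2: not dominated (best expected return).
D3: dominated by D1 (fees 36≤60, expected return 3.1≥2.3, max drawdown 12≤44, volatility 17.4≤25.1).
D4: dominated by D2 (fees 37≤118, expected return 17.3≥4.5, max drawdown 40≤48, volatility 12.5≤24.0).
D5: not dominated.
D6: not dominated (best max drawdown).
D7: not dominated (best volatility).
D8: not dominated.
Pareto-optimal: D1, D2, D5, D6, D7, D8 → 6.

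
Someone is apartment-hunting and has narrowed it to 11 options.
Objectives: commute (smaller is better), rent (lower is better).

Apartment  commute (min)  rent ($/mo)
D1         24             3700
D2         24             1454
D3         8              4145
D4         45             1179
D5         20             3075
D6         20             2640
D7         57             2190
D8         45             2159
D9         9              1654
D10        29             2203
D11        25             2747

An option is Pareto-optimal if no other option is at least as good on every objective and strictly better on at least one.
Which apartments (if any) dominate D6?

D9: commute 9≤20, rent 1654≤2640 — dominates D6.
Others (D1, D2, D3, D4, D5, D7, D8, D10, D11) are each worse than D6 on at least one objective.

D9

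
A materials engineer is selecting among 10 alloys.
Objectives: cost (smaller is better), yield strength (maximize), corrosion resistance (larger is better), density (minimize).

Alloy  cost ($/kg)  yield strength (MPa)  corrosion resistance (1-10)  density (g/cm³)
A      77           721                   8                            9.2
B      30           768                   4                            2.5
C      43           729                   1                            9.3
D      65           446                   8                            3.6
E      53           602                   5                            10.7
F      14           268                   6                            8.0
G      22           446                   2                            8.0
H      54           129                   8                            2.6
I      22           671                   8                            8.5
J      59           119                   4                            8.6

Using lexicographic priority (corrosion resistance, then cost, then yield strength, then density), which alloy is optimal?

I

First maximize corrosion resistance: best is 8, kept {A, D, H, I}.
Then minimize cost: best is 22, kept {I}.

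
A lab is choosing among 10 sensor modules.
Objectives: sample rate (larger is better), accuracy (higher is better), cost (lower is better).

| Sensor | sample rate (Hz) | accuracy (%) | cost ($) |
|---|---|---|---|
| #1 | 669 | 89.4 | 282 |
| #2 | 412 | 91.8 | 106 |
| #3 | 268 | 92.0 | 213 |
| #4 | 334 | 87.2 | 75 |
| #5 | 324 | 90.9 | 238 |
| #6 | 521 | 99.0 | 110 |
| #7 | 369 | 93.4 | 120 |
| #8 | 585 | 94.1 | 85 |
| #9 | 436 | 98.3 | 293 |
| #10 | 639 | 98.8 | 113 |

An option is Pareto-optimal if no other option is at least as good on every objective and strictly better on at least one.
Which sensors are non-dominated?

#1, #4, #6, #8, #10

#1: not dominated (best sample rate).
#2: dominated by #8 (sample rate 585≥412, accuracy 94.1≥91.8, cost 85≤106).
#3: dominated by #6 (sample rate 521≥268, accuracy 99.0≥92.0, cost 110≤213).
#4: not dominated (best cost).
#5: dominated by #2 (sample rate 412≥324, accuracy 91.8≥90.9, cost 106≤238).
#6: not dominated (best accuracy).
#7: dominated by #6 (sample rate 521≥369, accuracy 99.0≥93.4, cost 110≤120).
#8: not dominated.
#9: dominated by #6 (sample rate 521≥436, accuracy 99.0≥98.3, cost 110≤293).
#10: not dominated.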